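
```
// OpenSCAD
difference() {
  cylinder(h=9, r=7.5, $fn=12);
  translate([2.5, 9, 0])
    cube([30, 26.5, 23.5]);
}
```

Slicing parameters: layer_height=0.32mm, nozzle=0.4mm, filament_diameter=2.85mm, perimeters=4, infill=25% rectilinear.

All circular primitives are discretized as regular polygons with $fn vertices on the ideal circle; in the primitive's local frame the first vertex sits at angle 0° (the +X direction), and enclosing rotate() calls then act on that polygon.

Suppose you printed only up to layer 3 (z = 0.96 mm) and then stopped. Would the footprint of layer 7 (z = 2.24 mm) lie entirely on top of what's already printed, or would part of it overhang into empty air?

Compare the two slices. At z = 0.96: the r=7.5 cylinder contributes a regular 12-gon of circumradius 7.5 (area = (12/2)·7.500²·sin(360°/12) = 168.75 mm²); the 30×26.5 cube at (2.5, 9) contributes its full rectangle (area 795.00 mm²); Subtracting the remaining from the first: starting from the r=7.5 cylinder (168.75 mm²), the 30×26.5 cube at (2.5, 9) misses the remaining region (no effect) — area = 168.75 mm². At z = 2.24: the r=7.5 cylinder contributes a regular 12-gon of circumradius 7.5 (area = (12/2)·7.500²·sin(360°/12) = 168.75 mm²); the 30×26.5 cube at (2.5, 9) contributes its full rectangle (area 795.00 mm²); Taking the first minus the rest: starting from the r=7.5 cylinder (168.75 mm²), the 30×26.5 cube at (2.5, 9) misses the remaining region (no effect) — area = 168.75 mm². Checking containment: the cross-section at z = 2.24 is a subset of the cross-section at z = 0.96.

entirely on top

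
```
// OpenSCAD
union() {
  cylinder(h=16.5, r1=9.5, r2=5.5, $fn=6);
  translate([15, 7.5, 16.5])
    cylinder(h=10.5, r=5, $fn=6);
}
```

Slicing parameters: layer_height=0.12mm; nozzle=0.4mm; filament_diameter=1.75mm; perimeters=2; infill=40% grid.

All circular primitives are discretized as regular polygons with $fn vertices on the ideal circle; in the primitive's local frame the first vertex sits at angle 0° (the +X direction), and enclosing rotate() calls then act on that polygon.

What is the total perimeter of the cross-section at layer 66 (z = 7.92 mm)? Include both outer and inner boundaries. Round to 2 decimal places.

At z = 7.92 mm: the cone contributes a regular 6-gon of circumradius 7.580 (interpolated between r1=9.5 and r2=5.5 at t=0.480) (perimeter = 2·6·7.580·sin(180°/6) = 45.48 mm); the cylinder at (15, 7.5) is absent (z outside [16.5, 27]); Merging all regions: only the cone is present, so the union is just that shape — boundary = 45.48 mm. Overall, the cross-section is a single solid region. Total boundary length (outer) = 45.48 mm.

45.48 mm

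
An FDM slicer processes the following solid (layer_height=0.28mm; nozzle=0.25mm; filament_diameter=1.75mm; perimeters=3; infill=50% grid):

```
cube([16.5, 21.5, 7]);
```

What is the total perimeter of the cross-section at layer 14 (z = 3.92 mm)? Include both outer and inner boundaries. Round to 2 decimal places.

76.00 mm

At z = 3.92 mm: the cube is present — its section is the full 16.5×21.5 rectangle (perimeter 76.00 mm). Overall, the cross-section is a single solid region. Total boundary length (outer) = 76.00 mm.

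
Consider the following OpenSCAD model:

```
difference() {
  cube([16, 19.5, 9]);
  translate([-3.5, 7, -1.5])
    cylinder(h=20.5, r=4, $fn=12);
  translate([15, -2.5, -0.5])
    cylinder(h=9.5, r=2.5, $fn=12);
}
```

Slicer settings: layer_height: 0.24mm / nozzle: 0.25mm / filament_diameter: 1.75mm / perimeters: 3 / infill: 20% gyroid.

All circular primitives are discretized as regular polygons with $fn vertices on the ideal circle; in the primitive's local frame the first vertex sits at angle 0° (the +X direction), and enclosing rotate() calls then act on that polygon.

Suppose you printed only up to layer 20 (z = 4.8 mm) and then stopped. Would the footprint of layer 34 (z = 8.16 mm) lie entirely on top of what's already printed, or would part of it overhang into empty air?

entirely on top

Compare the two slices. At z = 4.8: the cube is present — its section is the full 16×19.5 rectangle (area 312.00 mm²); the cylinder at (-3.5, 7): section is a regular 12-gon, circumradius r=4 (area = (12/2)·4.000²·sin(360°/12) = 48.00 mm²); the r=2.5 cylinder at (15, -2.5) gives a regular 12-gon of circumradius 2.5 (constant along its height) (area = (12/2)·2.500²·sin(360°/12) = 18.75 mm²); Subtracting the remaining from the first: starting from the 16×19.5 cube (312.00 mm²), the r=4 cylinder at (-3.5, 7) partially overlaps it — only the 0.93 mm² overlap (of its 48.00 mm²) is removed, clipping the outline; the r=2.5 cylinder at (15, -2.5) misses the remaining region (no effect) — area = 311.07 mm². At z = 8.16: the cube is present — its section is the full 16×19.5 rectangle (area 312.00 mm²); the cylinder at (-3.5, 7): section is a regular 12-gon, circumradius r=4 (area = (12/2)·4.000²·sin(360°/12) = 48.00 mm²); the cylinder at (15, -2.5): section is a regular 12-gon, circumradius r=2.5 (area = (12/2)·2.500²·sin(360°/12) = 18.75 mm²); After the difference (first − rest): starting from the 16×19.5 cube (312.00 mm²), the r=4 cylinder at (-3.5, 7) partially overlaps it — only the 0.93 mm² overlap (of its 48.00 mm²) is removed, clipping the outline; the r=2.5 cylinder at (15, -2.5) misses the remaining region (no effect) — area = 311.07 mm². Checking containment: the cross-section at z = 8.16 is a subset of the cross-section at z = 4.8.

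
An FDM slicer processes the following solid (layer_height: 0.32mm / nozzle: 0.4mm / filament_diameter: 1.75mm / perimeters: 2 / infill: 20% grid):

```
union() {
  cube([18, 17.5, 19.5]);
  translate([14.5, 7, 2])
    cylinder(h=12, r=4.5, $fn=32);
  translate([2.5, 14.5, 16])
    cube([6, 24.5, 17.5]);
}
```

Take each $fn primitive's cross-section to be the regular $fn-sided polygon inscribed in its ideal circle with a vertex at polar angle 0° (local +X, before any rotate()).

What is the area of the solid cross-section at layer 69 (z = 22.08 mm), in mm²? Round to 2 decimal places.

At z = 22.08 mm: the cube is not intersected at this z (z outside [0, 19.5]); the cylinder at (14.5, 7) is absent (z outside [2, 14]); the cube at (2.5, 14.5) is present — its section is the full 6×24.5 rectangle (area 147.00 mm²); Taking the union: only the 6×24.5 cube at (2.5, 14.5) is present, so the union is just that shape — area = 147.00 mm². Overall, the cross-section is a single solid region. Net area = 147.00 mm².

147.00 mm²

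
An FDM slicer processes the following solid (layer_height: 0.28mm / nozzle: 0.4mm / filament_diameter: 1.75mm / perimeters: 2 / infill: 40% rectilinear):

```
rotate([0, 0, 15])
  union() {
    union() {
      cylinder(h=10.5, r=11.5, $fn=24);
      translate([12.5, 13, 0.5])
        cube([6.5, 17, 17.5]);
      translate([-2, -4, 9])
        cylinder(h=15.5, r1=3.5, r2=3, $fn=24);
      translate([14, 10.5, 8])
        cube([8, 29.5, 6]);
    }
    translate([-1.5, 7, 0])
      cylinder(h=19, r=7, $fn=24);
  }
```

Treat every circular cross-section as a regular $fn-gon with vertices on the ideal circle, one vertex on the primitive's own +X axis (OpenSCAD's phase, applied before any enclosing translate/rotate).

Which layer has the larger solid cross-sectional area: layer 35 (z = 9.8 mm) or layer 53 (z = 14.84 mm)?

layer 35 (z = 9.8 mm)

Layer 35 (z = 9.8): the cylinder: section is a regular 24-gon, circumradius r=11.5 (area = (24/2)·11.500²·sin(360°/24) = 410.75 mm²); the cube at (12.5, 13) is present — its section is the full 6.5×17 rectangle (area 110.50 mm²); the cone at (-2, -4) (r1=3.5→r2=3) has section circumradius 3.474 here — a regular 24-gon (area = (24/2)·3.474²·sin(360°/24) = 37.49 mm²); the cube at (14, 10.5) (footprint 8×29.5) is included at this height (area 236.00 mm²); Combining (union): the regions partially overlap — summed areas 794.73 mm² minus the doubly-counted overlap 122.49 mm² gives 672.25 mm² — area = 672.25 mm²; the cylinder at (-1.5, 7): section is a regular 24-gon, circumradius r=7 (area = (24/2)·7.000²·sin(360°/24) = 152.19 mm²); Merging all regions: the regions partially overlap — summed areas 824.43 mm² minus the doubly-counted overlap 124.75 mm² gives 699.68 mm² — area = 699.68 mm²; (rotated 15° about Z; rotation is an isometry so areas/perimeters/island counts are preserved). So its area = 699.68 mm². Layer 53 (z = 14.84): the cylinder is absent (z outside [0, 10.5]); the cube at (12.5, 13) is present — its section is the full 6.5×17 rectangle (area 110.50 mm²); the cone at (-2, -4) (r1=3.5→r2=3) has section circumradius 3.312 here — a regular 24-gon (area = (24/2)·3.312²·sin(360°/24) = 34.06 mm²); the cube at (14, 10.5) does not reach this height (z outside [8, 14]); Taking the union: the 2 present regions are separate (no shared area or edge), so areas and boundary lengths simply add and each stays a separate island — area = 144.56 mm²; the cylinder at (-1.5, 7): section is a regular 24-gon, circumradius r=7 (area = (24/2)·7.000²·sin(360°/24) = 152.19 mm²); Combining (union): the 2 present regions are separate (no shared area or edge), so areas and boundary lengths simply add and each stays a separate island — area = 296.75 mm²; (whole slice rotated 15° about Z — lengths, areas and connectivity unchanged). So its area = 296.75 mm². Layer 35 is larger (699.68 vs 296.75 mm²).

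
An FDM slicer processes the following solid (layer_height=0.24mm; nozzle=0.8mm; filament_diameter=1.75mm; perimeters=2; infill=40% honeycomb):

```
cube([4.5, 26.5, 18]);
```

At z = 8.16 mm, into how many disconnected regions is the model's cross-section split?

1

At z = 8.16 mm: the cube (footprint 4.5×26.5) is included at this height. The result has 1 disconnected region.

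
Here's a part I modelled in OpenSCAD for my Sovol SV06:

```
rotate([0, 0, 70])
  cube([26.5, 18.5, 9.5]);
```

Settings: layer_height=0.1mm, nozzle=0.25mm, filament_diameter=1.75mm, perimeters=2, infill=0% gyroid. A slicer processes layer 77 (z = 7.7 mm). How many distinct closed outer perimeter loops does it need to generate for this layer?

1

At z = 7.7 mm: the cube is present — its section is the full 26.5×18.5 rectangle; (whole slice rotated 70° about Z — lengths, areas and connectivity unchanged). The result has 1 disconnected region.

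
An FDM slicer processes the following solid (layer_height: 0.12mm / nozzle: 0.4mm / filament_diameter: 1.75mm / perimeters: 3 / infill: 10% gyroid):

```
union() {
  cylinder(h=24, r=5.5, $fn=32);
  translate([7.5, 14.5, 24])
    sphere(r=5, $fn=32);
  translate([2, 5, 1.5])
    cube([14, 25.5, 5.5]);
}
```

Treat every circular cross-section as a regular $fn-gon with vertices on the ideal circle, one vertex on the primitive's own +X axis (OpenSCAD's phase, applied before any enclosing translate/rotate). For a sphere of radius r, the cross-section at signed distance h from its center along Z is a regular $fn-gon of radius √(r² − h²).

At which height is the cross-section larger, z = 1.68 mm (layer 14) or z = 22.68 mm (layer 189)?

layer 14 (z = 1.68 mm)

Layer 14 (z = 1.68): the r=5.5 cylinder contributes a regular 32-gon of circumradius 5.5 (area = (32/2)·5.500²·sin(360°/32) = 94.42 mm²); the sphere at (7.5, 14.5) does not reach this height (|z−center|=22.320 > r=5); the 14×25.5 cube at (2, 5) contributes its full rectangle (area 357.00 mm²); Taking the union: the regions partially overlap — summed areas 451.42 mm² minus the doubly-counted overlap 0.02 mm² gives 451.41 mm² — area = 451.41 mm². So its area = 451.41 mm². Layer 189 (z = 22.68): the r=5.5 cylinder contributes a regular 32-gon of circumradius 5.5 (area = (32/2)·5.500²·sin(360°/32) = 94.42 mm²); the sphere at (7.5, 14.5): section is a regular 32-gon, circumradius = √(r²−h²) = √(5²−1.32²) = 4.823 (area = (32/2)·4.823²·sin(360°/32) = 72.60 mm²); the cube at (2, 5) is not intersected at this z (z outside [1.5, 7]); Taking the union: the 2 present regions are separate (no shared area or edge), so areas and boundary lengths simply add and each stays a separate island — area = 167.02 mm². So its area = 167.02 mm². Layer 14 is larger (451.41 vs 167.02 mm²).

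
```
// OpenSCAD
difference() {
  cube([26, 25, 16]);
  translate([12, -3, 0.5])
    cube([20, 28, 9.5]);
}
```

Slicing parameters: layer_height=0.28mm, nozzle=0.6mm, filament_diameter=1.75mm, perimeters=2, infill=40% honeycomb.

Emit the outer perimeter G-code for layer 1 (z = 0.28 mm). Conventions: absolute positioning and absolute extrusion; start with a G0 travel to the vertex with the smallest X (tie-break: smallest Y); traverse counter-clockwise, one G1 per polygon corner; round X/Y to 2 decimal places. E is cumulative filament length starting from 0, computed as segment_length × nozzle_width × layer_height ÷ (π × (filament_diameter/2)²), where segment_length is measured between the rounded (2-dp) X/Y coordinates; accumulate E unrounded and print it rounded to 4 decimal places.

At z = 0.28 mm: the cube is present — its section is the full 26×25 rectangle; the cube at (12, -3) is not intersected at this z (z outside [0.5, 10]); Taking the first minus the rest: none of the subtracted shapes is present at this height, so the 26×25 cube is unchanged — 1 connected region. The outline is a single polygon with 4 vertices. Extrusion per mm of travel: 0.6 × 0.28 / (π × 0.875²) = 0.069846. Accumulating E over each segment gives final E = 7.1243.

G0 X0.00 Y0.00 Z0.28
G1 X26.00 Y0.00 E1.8160
G1 X26.00 Y25.00 E3.5622
G1 X0.00 Y25.00 E5.3782
G1 X0.00 Y0.00 E7.1243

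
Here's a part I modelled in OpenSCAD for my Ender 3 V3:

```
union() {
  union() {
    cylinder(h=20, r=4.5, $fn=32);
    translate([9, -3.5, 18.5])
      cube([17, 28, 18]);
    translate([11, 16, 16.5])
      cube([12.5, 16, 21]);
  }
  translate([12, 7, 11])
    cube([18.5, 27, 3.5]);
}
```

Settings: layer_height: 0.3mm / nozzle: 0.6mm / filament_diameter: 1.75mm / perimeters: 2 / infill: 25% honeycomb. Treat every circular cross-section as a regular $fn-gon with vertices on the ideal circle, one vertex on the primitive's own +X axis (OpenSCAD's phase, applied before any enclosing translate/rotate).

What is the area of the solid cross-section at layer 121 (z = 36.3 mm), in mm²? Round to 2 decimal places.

569.75 mm²

At z = 36.3 mm: the cylinder is not intersected at this z (z outside [0, 20]); the 17×28 cube at (9, -3.5) contributes its full rectangle (area 476.00 mm²); the 12.5×16 cube at (11, 16) contributes its full rectangle (area 200.00 mm²); Combining (union): the regions partially overlap — summed areas 676.00 mm² minus the doubly-counted overlap 106.25 mm² gives 569.75 mm² — area = 569.75 mm²; the cube at (12, 7) does not reach this height (z outside [11, 14.5]); Taking the union: only the result so far is present, so the union is just that shape — area = 569.75 mm². Overall, the cross-section is a single solid region. Net area = 569.75 mm².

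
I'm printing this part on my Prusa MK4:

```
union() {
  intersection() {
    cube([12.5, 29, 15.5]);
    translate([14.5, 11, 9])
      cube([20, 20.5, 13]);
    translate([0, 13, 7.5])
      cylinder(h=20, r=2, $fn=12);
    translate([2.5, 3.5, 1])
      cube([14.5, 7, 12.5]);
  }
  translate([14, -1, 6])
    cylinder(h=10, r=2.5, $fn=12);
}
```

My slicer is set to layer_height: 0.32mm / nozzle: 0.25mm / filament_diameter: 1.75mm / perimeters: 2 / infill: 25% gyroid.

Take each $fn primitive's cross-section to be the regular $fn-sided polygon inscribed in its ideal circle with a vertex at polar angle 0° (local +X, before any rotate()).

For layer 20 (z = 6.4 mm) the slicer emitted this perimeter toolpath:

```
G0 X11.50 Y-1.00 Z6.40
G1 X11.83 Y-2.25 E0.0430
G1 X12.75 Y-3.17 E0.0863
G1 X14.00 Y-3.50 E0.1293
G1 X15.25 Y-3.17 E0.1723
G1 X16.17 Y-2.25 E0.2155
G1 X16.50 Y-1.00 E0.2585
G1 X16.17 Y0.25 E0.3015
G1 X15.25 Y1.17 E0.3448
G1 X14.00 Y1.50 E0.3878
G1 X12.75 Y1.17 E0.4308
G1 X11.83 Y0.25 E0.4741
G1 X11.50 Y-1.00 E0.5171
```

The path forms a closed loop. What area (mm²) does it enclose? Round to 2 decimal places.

18.79 mm²

Apply the shoelace formula to the sequence of (X, Y) vertices; enclosed area = 18.79 mm².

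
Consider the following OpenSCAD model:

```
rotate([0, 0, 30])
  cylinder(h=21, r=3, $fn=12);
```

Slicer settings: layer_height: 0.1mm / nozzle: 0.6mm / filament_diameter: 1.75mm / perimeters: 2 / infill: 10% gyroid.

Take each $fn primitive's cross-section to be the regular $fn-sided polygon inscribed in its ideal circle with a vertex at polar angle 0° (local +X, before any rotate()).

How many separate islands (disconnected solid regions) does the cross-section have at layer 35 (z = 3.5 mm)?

1

At z = 3.5 mm: the cylinder: section is a regular 12-gon, circumradius r=3; (rotated 30° about Z; rotation is an isometry so areas/perimeters/island counts are preserved). Overall, the cross-section is a single solid region. Island count = 1.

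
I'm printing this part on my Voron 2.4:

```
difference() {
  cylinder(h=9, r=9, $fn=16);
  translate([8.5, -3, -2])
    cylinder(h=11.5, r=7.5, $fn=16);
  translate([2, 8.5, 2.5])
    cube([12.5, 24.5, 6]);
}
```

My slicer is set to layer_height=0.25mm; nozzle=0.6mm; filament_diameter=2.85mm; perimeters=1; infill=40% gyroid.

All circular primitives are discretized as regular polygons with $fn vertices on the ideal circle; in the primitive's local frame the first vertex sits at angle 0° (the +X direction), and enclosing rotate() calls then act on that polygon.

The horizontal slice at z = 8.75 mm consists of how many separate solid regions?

At z = 8.75 mm: the cylinder: section is a regular 16-gon, circumradius r=9; the r=7.5 cylinder at (8.5, -3) contributes a regular 16-gon of circumradius 7.5; the cube at (2, 8.5) is absent (z outside [2.5, 8.5]); Subtracting the remaining from the first: starting from the r=9 cylinder, the r=7.5 cylinder at (8.5, -3) partially overlaps it — only the 68.89 mm² overlap (of its 172.21 mm²) is removed, clipping the outline — 1 connected region. The result has 1 disconnected region.

1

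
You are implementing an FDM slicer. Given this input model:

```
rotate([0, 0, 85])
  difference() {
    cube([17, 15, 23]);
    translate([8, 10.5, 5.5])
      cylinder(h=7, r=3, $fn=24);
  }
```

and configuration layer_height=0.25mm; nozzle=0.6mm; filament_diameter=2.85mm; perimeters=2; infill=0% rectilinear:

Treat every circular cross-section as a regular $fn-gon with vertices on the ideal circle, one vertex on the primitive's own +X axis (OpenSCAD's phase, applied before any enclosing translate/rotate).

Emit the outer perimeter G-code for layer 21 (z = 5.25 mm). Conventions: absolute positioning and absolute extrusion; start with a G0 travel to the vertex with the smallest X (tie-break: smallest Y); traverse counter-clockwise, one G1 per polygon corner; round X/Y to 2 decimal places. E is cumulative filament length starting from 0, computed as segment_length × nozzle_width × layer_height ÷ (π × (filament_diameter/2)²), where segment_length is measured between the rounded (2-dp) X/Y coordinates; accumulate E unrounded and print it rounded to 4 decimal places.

At z = 5.25 mm: the cube (footprint 17×15) is included at this height; the cylinder at (8, 10.5) is not intersected at this z (z outside [5.5, 12.5]); Taking the first minus the rest: none of the subtracted shapes is present at this height, so the 17×15 cube is unchanged — 1 connected region; (rotated 85° about Z; rotation is an isometry so areas/perimeters/island counts are preserved). The outline is a single polygon with 4 vertices. Extrusion per mm of travel: 0.6 × 0.25 / (π × 1.425²) = 0.023513. Accumulating E over each segment gives final E = 1.5047.

G0 X-14.94 Y1.31 Z5.25
G1 X0.00 Y0.00 E0.3526
G1 X1.48 Y16.94 E0.7525
G1 X-13.46 Y18.24 E1.1051
G1 X-14.94 Y1.31 E1.5047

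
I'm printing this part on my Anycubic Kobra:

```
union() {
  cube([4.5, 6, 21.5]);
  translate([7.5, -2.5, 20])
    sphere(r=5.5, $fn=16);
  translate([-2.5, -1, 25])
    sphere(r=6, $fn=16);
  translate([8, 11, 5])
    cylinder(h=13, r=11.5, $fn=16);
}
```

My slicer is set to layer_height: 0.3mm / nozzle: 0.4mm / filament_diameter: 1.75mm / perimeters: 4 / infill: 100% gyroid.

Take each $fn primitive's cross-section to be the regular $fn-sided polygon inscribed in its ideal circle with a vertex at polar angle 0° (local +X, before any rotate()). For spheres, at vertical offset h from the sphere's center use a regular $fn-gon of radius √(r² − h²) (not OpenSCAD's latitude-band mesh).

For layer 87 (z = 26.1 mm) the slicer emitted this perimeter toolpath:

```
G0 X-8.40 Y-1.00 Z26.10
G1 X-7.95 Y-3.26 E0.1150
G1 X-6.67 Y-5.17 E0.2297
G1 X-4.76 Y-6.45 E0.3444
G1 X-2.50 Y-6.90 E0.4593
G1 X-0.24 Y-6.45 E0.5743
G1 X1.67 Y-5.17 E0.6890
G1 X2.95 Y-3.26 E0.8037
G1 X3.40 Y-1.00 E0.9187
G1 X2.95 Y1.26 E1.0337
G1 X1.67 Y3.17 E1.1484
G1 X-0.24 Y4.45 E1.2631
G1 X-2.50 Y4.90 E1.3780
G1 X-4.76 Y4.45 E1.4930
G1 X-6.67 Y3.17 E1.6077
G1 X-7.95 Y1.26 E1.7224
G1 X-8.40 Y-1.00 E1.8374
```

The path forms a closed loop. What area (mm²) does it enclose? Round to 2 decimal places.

Apply the shoelace formula to the sequence of (X, Y) vertices; enclosed area = 106.55 mm².

106.55 mm²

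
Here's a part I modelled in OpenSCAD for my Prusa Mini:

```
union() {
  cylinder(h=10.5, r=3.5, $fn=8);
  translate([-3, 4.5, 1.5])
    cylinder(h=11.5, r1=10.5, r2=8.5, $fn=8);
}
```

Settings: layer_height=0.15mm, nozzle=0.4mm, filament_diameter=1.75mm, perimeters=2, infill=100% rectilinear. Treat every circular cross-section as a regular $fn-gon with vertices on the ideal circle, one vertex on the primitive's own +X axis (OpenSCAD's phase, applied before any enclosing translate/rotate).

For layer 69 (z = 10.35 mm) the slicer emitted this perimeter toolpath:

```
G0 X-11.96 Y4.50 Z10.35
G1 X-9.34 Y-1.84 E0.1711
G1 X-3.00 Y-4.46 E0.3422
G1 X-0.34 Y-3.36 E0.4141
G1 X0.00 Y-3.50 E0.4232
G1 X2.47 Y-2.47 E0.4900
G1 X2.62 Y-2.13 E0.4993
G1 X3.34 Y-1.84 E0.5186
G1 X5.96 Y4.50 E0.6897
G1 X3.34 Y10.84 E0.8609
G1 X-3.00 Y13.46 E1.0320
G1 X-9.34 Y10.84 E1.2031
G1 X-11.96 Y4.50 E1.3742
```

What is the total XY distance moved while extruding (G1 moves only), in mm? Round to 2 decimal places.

Sum the Euclidean lengths of each G1 segment: total = 55.09 mm.

55.09 mm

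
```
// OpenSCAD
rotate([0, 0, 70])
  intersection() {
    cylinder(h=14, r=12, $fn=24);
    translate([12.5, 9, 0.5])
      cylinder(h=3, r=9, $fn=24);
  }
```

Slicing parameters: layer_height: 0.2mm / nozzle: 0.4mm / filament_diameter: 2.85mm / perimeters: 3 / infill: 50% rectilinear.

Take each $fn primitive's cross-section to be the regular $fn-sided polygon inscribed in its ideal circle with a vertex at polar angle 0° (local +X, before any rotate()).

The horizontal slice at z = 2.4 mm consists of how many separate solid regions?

1

At z = 2.4 mm: the r=12 cylinder gives a regular 24-gon of circumradius 12 (constant along its height); the r=9 cylinder at (12.5, 9) contributes a regular 24-gon of circumradius 9; Keeping only the common overlap: the r=9 cylinder at (12.5, 9) partially overlaps the r=12 cylinder; clipping to the common part keeps 52.18 mm² — 1 connected region; (whole slice rotated 70° about Z — lengths, areas and connectivity unchanged). The result has 1 disconnected region.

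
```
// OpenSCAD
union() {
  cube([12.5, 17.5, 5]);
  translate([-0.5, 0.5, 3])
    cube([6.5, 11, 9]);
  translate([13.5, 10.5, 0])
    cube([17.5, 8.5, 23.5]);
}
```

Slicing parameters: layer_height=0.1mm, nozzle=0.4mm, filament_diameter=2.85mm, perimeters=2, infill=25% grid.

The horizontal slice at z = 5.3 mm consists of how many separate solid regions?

2

At z = 5.3 mm: the cube is absent (z outside [0, 5]); the 6.5×11 cube at (-0.5, 0.5) contributes its full rectangle; the cube at (13.5, 10.5) (footprint 17.5×8.5) is included at this height; Merging all regions: the 2 present regions are separate (no shared area or edge), so areas and boundary lengths simply add and each stays a separate island — 2 connected regions. The result has 2 disconnected regions.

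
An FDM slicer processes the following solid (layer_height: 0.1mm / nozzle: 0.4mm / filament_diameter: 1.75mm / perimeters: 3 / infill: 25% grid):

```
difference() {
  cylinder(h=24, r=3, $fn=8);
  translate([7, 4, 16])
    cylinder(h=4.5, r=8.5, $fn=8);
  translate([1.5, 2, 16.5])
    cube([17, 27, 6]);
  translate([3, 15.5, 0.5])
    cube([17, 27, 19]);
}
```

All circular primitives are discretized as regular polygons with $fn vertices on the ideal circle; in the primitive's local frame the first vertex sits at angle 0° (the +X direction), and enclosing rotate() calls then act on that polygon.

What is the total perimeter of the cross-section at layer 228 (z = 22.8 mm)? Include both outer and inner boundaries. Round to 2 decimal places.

At z = 22.8 mm: the r=3 cylinder contributes a regular 8-gon of circumradius 3 (perimeter = 2·8·3.000·sin(180°/8) = 18.37 mm); the cylinder at (7, 4) is absent (z outside [16, 20.5]); the cube at (1.5, 2) is absent (z outside [16.5, 22.5]); the cube at (3, 15.5) is not intersected at this z (z outside [0.5, 19.5]); After the difference (first − rest): none of the subtracted shapes is present at this height, so the r=3 cylinder is unchanged — boundary = 18.37 mm. Overall, the cross-section is a single solid region. Total boundary length (outer) = 18.37 mm.

18.37 mm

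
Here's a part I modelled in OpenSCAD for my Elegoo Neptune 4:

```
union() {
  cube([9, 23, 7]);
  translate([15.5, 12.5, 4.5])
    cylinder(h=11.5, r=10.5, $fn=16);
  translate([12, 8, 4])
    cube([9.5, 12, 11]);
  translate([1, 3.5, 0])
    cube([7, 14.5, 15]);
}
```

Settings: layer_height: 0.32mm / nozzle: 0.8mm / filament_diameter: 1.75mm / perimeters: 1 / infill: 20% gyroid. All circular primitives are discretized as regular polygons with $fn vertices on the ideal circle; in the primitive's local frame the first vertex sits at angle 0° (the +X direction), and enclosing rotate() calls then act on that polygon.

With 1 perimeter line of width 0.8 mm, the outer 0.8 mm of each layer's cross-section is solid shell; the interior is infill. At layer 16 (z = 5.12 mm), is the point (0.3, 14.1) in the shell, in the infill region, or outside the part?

shell

At z = 5.12 mm: the cube (footprint 9×23) is included at this height; the r=10.5 cylinder at (15.5, 12.5) contributes a regular 16-gon of circumradius 10.5; the cube at (12, 8) (footprint 9.5×12) is included at this height; the cube at (1, 3.5) is present — its section is the full 7×14.5 rectangle; Merging all regions: the regions partially overlap (shared area 259.06 mm²), so overlapping operands fuse into one piece — 1 connected region. Overall, the cross-section is a single solid region. The nearest boundary edge runs (0.00, 0.00)→(0.00, 23.00); distance from the point to it = 0.30 mm. The point is inside the cross-section, 0.30 mm from the nearest boundary — within the 0.8 mm shell band (1 × 0.8).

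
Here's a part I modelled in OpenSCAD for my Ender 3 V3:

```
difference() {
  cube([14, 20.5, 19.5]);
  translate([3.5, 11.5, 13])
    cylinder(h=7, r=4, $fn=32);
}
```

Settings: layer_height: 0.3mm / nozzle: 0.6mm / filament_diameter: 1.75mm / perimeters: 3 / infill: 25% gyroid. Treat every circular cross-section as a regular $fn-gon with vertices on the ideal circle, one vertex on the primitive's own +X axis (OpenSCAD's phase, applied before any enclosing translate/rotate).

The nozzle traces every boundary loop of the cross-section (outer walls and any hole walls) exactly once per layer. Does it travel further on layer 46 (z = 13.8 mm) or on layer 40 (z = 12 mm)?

Layer 46 (z = 13.8): the cube is present — its section is the full 14×20.5 rectangle (perimeter 69.00 mm); the cylinder at (3.5, 11.5): section is a regular 32-gon, circumradius r=4 (perimeter = 2·32·4.000·sin(180°/32) = 25.09 mm); Subtracting the remaining from the first: starting from the 14×20.5 cube, the r=4 cylinder at (3.5, 11.5) partially overlaps it — only the 48.69 mm² overlap (of its 49.94 mm²) is removed, clipping the outline — boundary = 86.33 mm. So its perimeter = 86.33 mm. Layer 40 (z = 12): the 14×20.5 cube contributes its full rectangle (perimeter 69.00 mm); the cylinder at (3.5, 11.5) is absent (z outside [13, 20]); After the difference (first − rest): none of the subtracted shapes is present at this height, so the 14×20.5 cube is unchanged — boundary = 69.00 mm. So its perimeter = 69.00 mm. Layer 46 is larger (86.33 vs 69.00 mm).

layer 46 (z = 13.8 mm)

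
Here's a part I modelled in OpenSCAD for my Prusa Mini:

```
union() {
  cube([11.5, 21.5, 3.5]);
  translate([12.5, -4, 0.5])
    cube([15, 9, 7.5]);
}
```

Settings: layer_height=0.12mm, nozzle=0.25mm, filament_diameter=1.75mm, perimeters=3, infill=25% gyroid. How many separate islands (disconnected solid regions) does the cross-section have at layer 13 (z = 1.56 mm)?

2

At z = 1.56 mm: the cube (footprint 11.5×21.5) is included at this height; the cube at (12.5, -4) (footprint 15×9) is included at this height; Merging all regions: the 2 present regions are separate (no shared area or edge), so areas and boundary lengths simply add and each stays a separate island — 2 connected regions. Overall, the cross-section has 2 separate islands. Island count = 2.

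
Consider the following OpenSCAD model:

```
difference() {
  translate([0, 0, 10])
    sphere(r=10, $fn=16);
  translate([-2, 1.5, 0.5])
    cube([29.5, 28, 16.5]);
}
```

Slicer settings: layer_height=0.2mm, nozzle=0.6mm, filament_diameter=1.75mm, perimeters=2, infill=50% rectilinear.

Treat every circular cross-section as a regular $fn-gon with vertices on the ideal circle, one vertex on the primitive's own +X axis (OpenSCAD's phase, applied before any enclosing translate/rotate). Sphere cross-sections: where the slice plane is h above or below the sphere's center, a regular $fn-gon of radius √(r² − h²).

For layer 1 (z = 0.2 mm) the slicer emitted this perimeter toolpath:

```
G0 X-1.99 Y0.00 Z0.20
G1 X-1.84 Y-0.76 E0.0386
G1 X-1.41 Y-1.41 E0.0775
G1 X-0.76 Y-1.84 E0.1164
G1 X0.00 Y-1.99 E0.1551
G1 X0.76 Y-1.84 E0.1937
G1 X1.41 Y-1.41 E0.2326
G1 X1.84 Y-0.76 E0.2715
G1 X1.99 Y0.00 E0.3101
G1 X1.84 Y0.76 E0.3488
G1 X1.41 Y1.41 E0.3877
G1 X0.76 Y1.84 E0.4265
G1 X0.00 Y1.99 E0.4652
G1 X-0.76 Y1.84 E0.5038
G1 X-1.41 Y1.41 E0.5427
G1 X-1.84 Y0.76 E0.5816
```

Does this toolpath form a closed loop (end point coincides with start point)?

Start point (G0): (-1.99, 0.00). End point (last G1): the path does not return to the start — open.

no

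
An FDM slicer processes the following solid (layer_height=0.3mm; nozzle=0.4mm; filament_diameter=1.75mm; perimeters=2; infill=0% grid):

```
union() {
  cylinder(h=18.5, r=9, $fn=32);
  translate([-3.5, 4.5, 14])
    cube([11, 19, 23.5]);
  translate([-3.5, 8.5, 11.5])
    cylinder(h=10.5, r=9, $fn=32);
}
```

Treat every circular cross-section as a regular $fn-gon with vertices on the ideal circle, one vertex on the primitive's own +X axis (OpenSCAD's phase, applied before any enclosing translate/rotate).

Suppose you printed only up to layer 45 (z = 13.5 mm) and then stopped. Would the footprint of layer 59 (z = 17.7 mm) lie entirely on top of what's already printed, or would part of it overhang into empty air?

Compare the two slices. At z = 13.5: the cylinder: section is a regular 32-gon, circumradius r=9 (area = (32/2)·9.000²·sin(360°/32) = 252.84 mm²); the cube at (-3.5, 4.5) does not reach this height (z outside [14, 37.5]); the cylinder at (-3.5, 8.5): section is a regular 32-gon, circumradius r=9 (area = (32/2)·9.000²·sin(360°/32) = 252.84 mm²); Merging all regions: the regions partially overlap — summed areas 505.67 mm² minus the doubly-counted overlap 95.45 mm² gives 410.22 mm² — area = 410.22 mm². At z = 17.7: the cylinder: section is a regular 32-gon, circumradius r=9 (area = (32/2)·9.000²·sin(360°/32) = 252.84 mm²); the cube at (-3.5, 4.5) is present — its section is the full 11×19 rectangle (area 209.00 mm²); the cylinder at (-3.5, 8.5): section is a regular 32-gon, circumradius r=9 (area = (32/2)·9.000²·sin(360°/32) = 252.84 mm²); Taking the union: the regions partially overlap — summed areas 714.67 mm² minus the doubly-counted overlap 197.82 mm² gives 516.86 mm² — area = 516.86 mm². Checking containment: at z = 17.7 the cross-section extends beyond the z = 13.5 cross-section by about 106.64 mm².

part overhangs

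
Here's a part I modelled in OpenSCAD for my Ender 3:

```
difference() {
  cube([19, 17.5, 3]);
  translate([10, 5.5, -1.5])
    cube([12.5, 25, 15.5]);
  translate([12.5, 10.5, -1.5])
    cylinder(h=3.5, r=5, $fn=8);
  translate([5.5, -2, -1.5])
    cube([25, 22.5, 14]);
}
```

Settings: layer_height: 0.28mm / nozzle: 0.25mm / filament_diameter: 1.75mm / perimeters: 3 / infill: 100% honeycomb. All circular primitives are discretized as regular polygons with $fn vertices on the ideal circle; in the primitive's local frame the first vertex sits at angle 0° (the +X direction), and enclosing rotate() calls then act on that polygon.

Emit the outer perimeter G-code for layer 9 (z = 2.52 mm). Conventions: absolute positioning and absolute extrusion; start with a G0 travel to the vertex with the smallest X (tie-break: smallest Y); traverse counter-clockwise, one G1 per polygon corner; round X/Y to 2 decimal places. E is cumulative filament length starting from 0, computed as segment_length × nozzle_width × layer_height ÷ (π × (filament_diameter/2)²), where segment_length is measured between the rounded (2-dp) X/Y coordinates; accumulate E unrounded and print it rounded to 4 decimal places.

G0 X0.00 Y0.00 Z2.52
G1 X5.50 Y0.00 E0.1601
G1 X5.50 Y17.50 E0.6694
G1 X0.00 Y17.50 E0.8294
G1 X0.00 Y0.00 E1.3387

At z = 2.52 mm: the cube (footprint 19×17.5) is included at this height; the cube at (10, 5.5) is present — its section is the full 12.5×25 rectangle; the cylinder at (12.5, 10.5) is not intersected at this z (z outside [-1.5, 2]); the cube at (5.5, -2) is present — its section is the full 25×22.5 rectangle; After the difference (first − rest): starting from the 19×17.5 cube, the 12.5×25 cube at (10, 5.5) partially overlaps it — only the 108.00 mm² overlap (of its 312.50 mm²) is removed, clipping the outline; the 25×22.5 cube at (5.5, -2) partially overlaps it — only the 128.25 mm² overlap (of its 562.50 mm²) is removed, clipping the outline — 1 connected region. The outline is a single polygon with 4 vertices. Extrusion per mm of travel: 0.25 × 0.28 / (π × 0.875²) = 0.029103. Accumulating E over each segment gives final E = 1.3387.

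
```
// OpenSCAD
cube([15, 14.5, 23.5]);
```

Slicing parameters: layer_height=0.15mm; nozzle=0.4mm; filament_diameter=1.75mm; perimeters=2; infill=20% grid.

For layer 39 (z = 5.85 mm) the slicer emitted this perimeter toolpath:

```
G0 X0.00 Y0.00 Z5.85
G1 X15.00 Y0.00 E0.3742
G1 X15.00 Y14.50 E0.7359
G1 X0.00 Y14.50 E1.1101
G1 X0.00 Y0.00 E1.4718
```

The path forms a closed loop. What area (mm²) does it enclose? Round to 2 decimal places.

217.50 mm²

Apply the shoelace formula to the sequence of (X, Y) vertices; enclosed area = 217.50 mm².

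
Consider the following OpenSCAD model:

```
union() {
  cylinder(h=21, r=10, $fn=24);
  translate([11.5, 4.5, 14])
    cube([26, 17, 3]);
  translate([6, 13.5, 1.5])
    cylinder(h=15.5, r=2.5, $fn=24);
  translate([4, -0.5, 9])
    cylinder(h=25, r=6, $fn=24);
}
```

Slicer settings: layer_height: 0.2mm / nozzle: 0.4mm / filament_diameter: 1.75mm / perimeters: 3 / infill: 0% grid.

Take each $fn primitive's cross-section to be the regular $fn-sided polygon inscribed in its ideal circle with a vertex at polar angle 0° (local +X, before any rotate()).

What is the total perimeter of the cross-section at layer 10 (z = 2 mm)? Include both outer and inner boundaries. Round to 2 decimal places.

78.32 mm

At z = 2 mm: the r=10 cylinder contributes a regular 24-gon of circumradius 10 (perimeter = 2·24·10.000·sin(180°/24) = 62.65 mm); the cube at (11.5, 4.5) is not intersected at this z (z outside [14, 17]); the r=2.5 cylinder at (6, 13.5) gives a regular 24-gon of circumradius 2.5 (constant along its height) (perimeter = 2·24·2.500·sin(180°/24) = 15.66 mm); the cylinder at (4, -0.5) is absent (z outside [9, 34]); Combining (union): the 2 present regions are separate (no shared area or edge), so areas and boundary lengths simply add and each stays a separate island — boundary = 78.32 mm. Overall, the cross-section has 2 separate islands. Total boundary length (outer) = 78.32 mm.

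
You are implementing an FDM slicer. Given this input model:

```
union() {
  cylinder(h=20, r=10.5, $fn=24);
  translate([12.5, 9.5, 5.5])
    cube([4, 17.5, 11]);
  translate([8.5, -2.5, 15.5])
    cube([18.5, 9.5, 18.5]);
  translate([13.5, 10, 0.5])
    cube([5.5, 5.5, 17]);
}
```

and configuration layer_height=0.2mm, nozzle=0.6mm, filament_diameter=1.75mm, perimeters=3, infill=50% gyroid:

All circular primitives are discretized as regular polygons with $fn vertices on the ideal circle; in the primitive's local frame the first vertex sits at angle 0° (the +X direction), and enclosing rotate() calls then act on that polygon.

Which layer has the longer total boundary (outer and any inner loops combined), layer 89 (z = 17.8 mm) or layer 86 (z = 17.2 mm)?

layer 86 (z = 17.2 mm)

Layer 89 (z = 17.8): the r=10.5 cylinder gives a regular 24-gon of circumradius 10.5 (constant along its height) (perimeter = 2·24·10.500·sin(180°/24) = 65.79 mm); the cube at (12.5, 9.5) is not intersected at this z (z outside [5.5, 16.5]); the cube at (8.5, -2.5) (footprint 18.5×9.5) is included at this height (perimeter 56.00 mm); the cube at (13.5, 10) is absent (z outside [0.5, 17.5]); Merging all regions: the regions partially overlap (shared area 12.60 mm²), so the edge portions inside another operand are dropped and the merged outline is re-measured after clipping — boundary = 102.61 mm. So its perimeter = 102.61 mm. Layer 86 (z = 17.2): the r=10.5 cylinder gives a regular 24-gon of circumradius 10.5 (constant along its height) (perimeter = 2·24·10.500·sin(180°/24) = 65.79 mm); the cube at (12.5, 9.5) is absent (z outside [5.5, 16.5]); the 18.5×9.5 cube at (8.5, -2.5) contributes its full rectangle (perimeter 56.00 mm); the cube at (13.5, 10) is present — its section is the full 5.5×5.5 rectangle (perimeter 22.00 mm); Combining (union): the regions partially overlap (shared area 12.60 mm²), so the edge portions inside another operand are dropped and the merged outline is re-measured after clipping — boundary = 124.61 mm. So its perimeter = 124.61 mm. Layer 86 is larger (124.61 vs 102.61 mm).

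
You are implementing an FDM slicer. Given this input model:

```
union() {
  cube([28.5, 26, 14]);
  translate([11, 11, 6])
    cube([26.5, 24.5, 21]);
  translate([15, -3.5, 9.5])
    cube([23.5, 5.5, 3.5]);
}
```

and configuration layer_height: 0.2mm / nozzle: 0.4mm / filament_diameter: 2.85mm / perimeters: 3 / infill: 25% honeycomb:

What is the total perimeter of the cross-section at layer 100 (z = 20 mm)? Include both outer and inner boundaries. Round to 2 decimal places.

102.00 mm

At z = 20 mm: the cube is not intersected at this z (z outside [0, 14]); the 26.5×24.5 cube at (11, 11) contributes its full rectangle (perimeter 102.00 mm); the cube at (15, -3.5) is not intersected at this z (z outside [9.5, 13]); Taking the union: only the 26.5×24.5 cube at (11, 11) is present, so the union is just that shape — boundary = 102.00 mm. Overall, the cross-section is a single solid region. Total boundary length (outer) = 102.00 mm.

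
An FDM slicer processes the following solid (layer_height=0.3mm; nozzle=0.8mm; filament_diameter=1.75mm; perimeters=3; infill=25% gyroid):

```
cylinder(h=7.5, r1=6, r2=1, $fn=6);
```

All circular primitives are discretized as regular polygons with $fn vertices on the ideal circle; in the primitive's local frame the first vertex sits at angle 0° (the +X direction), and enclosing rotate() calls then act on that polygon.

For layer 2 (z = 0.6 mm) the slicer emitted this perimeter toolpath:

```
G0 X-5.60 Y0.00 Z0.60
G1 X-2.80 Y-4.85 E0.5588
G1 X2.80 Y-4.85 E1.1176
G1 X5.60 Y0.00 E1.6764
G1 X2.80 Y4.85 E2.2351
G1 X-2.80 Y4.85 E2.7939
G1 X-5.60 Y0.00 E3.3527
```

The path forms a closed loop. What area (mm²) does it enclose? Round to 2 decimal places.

81.48 mm²

Apply the shoelace formula to the sequence of (X, Y) vertices; enclosed area = 81.48 mm².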